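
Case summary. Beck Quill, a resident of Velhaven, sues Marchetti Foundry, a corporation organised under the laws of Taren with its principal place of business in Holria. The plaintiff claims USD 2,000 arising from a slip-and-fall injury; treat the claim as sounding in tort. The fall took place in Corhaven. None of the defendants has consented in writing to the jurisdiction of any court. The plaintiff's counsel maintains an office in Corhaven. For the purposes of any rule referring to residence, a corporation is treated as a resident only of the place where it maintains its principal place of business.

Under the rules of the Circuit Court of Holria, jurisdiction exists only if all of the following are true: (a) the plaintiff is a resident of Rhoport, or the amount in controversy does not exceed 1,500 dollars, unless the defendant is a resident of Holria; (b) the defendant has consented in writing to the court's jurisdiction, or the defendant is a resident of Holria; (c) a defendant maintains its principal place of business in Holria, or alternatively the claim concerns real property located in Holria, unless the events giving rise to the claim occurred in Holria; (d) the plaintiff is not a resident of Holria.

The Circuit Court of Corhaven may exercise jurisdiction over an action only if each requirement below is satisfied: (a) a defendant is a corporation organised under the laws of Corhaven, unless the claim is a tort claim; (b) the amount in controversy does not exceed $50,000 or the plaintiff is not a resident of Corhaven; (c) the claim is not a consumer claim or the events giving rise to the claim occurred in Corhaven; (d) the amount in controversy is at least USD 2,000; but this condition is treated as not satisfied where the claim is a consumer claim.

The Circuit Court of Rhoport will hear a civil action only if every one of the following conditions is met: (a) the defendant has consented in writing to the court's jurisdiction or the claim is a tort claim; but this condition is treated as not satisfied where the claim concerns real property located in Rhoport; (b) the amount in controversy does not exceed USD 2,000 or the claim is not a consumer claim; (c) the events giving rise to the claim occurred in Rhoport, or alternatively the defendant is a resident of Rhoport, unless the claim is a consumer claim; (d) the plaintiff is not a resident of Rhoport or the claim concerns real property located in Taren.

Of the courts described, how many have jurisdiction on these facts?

2

The Circuit Court of Holria:
  (a) The plaintiff resides in Velhaven, not Rhoport; the amount in controversy is USD 2,000, above the USD 1,500 ceiling — none of the alternatives is met. The proviso rescues it, though: the defendant resides in Holria. Met.
  (b) The defendant resides in Holria — that alternative is enough. Met.
  (c) Marchetti Foundry has its principal place of business in Holria — that alternative is enough. Met.
  (d) The plaintiff resides in Velhaven, which is not Holria. Met.
  → The court has jurisdiction.
The Circuit Court of Corhaven:
  (a) The corporate defendant(s) are organised in Taren, not Corhaven. The proviso rescues it, though: the claim is a tort claim. Condition met.
  (b) The amount in controversy is $2,000, within the 50,000 dollars ceiling, which satisfies one of the alternatives. Satisfied.
  (c) The claim is a tort claim, not a consumer claim, so this disjunct is met. Satisfied.
  (d) The amount in controversy is 2,000 dollars, which meets the $2,000 floor. The carve-out does not apply: the claim is a tort claim, not a consumer claim. Condition met.
  → The court has jurisdiction.
The Circuit Court of Rhoport:
  (a) The claim is a tort claim, so this disjunct is met. And the carve-out is inapplicable — the claim does not concern real property. Satisfied.
  (b) The amount in controversy is $2,000, within the USD 2,000 ceiling, so one alternative holds. Satisfied.
  (c) The operative events occurred in Corhaven, not Rhoport; the defendant resides in Holria, not Rhoport — every alternative fails. The proviso offers no rescue either, since the claim is a tort claim, not a consumer claim. Condition not met.
  (d) The plaintiff resides in Velhaven, which is not Rhoport — that alternative is enough. Satisfied.
  → At least one condition fails; no jurisdiction.
Courts with jurisdiction: the Circuit Court of Holria, the Circuit Court of Corhaven — 2 in total.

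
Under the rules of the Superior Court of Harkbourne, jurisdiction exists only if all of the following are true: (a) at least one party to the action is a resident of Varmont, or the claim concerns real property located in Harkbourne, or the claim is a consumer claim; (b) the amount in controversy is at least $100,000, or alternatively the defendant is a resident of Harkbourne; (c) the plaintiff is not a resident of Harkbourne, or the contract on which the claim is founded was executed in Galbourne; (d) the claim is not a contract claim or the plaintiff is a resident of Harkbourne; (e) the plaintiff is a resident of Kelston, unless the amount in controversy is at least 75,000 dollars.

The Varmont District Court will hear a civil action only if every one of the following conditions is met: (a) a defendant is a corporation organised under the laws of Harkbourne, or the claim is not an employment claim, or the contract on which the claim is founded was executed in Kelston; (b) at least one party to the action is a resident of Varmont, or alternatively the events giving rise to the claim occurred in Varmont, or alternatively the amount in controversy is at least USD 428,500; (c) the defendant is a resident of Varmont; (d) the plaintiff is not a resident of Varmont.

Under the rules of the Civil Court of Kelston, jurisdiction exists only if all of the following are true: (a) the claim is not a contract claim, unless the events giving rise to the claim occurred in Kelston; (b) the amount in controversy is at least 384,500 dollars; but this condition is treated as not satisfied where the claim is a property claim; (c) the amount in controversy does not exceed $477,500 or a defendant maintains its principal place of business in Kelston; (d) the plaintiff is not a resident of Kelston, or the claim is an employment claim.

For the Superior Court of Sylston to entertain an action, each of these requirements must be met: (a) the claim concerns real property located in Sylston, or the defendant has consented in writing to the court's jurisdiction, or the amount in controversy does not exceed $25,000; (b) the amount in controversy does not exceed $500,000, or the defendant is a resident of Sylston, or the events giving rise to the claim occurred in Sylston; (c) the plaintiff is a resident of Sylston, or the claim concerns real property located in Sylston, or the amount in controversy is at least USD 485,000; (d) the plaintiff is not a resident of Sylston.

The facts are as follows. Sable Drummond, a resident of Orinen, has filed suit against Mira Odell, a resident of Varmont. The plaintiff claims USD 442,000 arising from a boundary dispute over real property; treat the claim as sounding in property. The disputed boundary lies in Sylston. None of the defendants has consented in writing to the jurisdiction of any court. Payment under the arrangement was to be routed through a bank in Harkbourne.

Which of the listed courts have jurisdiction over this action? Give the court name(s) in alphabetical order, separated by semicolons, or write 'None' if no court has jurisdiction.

The Superior Court of Harkbourne:
  (a) Mira Odell resides in Varmont — that alternative is enough. Satisfied.
  (b) The amount in controversy is 442,000 dollars, which meets the 100,000 dollars floor — that alternative is enough. Satisfied.
  (c) The plaintiff resides in Orinen, which is not Harkbourne, so this disjunct is met. Satisfied.
  (d) The claim is a property claim, not a contract claim, so one alternative holds. Condition met.
  (e) The plaintiff resides in Orinen, not Kelston. The proviso rescues it, though: the amount in controversy is USD 442,000, which meets the $75,000 floor. Condition met.
  → The court has jurisdiction.
The Varmont District Court:
  (a) The claim is a property claim, not an employment claim, which satisfies one of the alternatives. Satisfied.
  (b) Mira Odell resides in Varmont, so this disjunct is met. Satisfied.
  (c) The defendant resides in Varmont. Satisfied.
  (d) The plaintiff resides in Orinen, which is not Varmont. Satisfied.
  → Jurisdiction lies.
The Civil Court of Kelston:
  (a) The claim is a property claim, not a contract claim. Condition met.
  (b) The amount in controversy is USD 442,000, which meets the $384,500 floor. But the claim is a property claim, triggering the carve-out and defeating this condition. Condition not met.
  (c) The amount in controversy is USD 442,000, within the 477,500 dollars ceiling — that alternative is enough. Satisfied.
  (d) The plaintiff resides in Orinen, which is not Kelston, so one alternative holds. Condition met.
  → At least one condition fails; no jurisdiction.
The Superior Court of Sylston:
  (a) The property lies in Sylston, which satisfies one of the alternatives. Condition met.
  (b) The amount in controversy is USD 442,000, within the 500,000 dollars ceiling, so this disjunct is met. Met.
  (c) The property lies in Sylston, which satisfies one of the alternatives. Satisfied.
  (d) The plaintiff resides in Orinen, which is not Sylston. Met.
  → Every requirement is satisfied — jurisdiction.

the Superior Court of Harkbourne; the Superior Court of Sylston; the Varmont District Court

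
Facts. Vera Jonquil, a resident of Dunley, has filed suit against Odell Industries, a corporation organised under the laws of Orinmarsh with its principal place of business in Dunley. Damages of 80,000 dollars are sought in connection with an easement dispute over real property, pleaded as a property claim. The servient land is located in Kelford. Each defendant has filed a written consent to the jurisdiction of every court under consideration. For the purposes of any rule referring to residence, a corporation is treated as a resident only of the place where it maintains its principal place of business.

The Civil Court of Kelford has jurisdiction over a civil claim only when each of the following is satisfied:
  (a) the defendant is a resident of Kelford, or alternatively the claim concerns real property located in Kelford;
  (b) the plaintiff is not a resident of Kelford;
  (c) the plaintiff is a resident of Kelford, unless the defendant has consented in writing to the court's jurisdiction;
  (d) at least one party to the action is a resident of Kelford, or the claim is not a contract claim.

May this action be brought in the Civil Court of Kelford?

The Civil Court of Kelford:
  (a) The property lies in Kelford — that alternative is enough. Satisfied.
  (b) The plaintiff resides in Dunley, which is not Kelford. Met.
  (c) The plaintiff resides in Dunley, not Kelford. But every defendant has filed written consent, and the 'unless' clause therefore excuses the requirement. Satisfied.
  (d) The claim is a property claim, not a contract claim, so one alternative holds. Satisfied.
  → Every requirement is satisfied — jurisdiction.

Yes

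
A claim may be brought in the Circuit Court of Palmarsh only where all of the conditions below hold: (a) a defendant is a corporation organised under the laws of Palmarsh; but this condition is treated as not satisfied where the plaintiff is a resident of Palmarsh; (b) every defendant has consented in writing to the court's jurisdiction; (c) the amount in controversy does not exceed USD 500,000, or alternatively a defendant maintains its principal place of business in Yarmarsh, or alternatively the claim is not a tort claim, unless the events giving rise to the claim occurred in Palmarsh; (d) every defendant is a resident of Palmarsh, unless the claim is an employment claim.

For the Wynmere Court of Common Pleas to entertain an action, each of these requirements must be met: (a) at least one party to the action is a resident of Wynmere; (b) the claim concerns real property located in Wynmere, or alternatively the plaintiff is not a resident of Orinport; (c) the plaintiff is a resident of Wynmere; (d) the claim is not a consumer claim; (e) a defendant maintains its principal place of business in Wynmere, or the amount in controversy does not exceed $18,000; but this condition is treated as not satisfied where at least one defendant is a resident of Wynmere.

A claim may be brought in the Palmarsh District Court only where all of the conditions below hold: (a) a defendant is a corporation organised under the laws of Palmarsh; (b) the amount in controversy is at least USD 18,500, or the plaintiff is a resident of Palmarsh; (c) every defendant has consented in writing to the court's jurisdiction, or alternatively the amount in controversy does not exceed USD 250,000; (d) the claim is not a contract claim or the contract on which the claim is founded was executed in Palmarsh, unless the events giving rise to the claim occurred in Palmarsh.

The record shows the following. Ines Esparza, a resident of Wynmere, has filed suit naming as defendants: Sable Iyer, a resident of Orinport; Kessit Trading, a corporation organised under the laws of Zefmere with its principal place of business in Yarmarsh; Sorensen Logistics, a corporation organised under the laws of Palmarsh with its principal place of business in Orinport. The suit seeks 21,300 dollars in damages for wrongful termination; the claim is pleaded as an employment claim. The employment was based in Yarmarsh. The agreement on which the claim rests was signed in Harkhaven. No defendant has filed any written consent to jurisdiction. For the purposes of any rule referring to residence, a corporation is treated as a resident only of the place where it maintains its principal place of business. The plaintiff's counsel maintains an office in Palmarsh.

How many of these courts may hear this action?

1

The Circuit Court of Palmarsh:
  (a) Sorensen Logistics is organised under the laws of Palmarsh. The carve-out does not apply: the plaintiff resides in Wynmere, not Palmarsh. Condition met.
  (b) No such written consent has been filed. Not satisfied.
  (c) The amount in controversy is $21,300, within the $500,000 ceiling — that alternative is enough. Met.
  (d) The defendants reside as follows — Sable Iyer in Orinport, Kessit Trading in Yarmarsh, Sorensen Logistics in Orinport — not all in Palmarsh. However, the claim is an employment claim, so the 'unless' proviso supplies this condition. Condition met.
  → No jurisdiction.
The Wynmere Court of Common Pleas:
  (a) Ines Esparza resides in Wynmere. Met.
  (b) The plaintiff resides in Wynmere, which is not Orinport — that alternative is enough. Condition met.
  (c) The plaintiff resides in Wynmere. Condition met.
  (d) The claim is an employment claim, not a consumer claim. Condition met.
  (e) The corporate defendant(s) have their principal place of business in Orinport, Yarmarsh, not Wynmere; the amount in controversy is $21,300, above the $18,000 ceiling — no alternative holds. Not met.
  → At least one condition fails; no jurisdiction.
The Palmarsh District Court:
  (a) Sorensen Logistics is organised under the laws of Palmarsh. Condition met.
  (b) The amount in controversy is 21,300 dollars, which meets the $18,500 floor, which satisfies one of the alternatives. Condition met.
  (c) The amount in controversy is $21,300, within the 250,000 dollars ceiling, which satisfies one of the alternatives. Met.
  (d) The claim is an employment claim, not a contract claim, so one alternative holds. Met.
  → All conditions met; jurisdiction exists.
Courts with jurisdiction: the Palmarsh District Court — 1 in total.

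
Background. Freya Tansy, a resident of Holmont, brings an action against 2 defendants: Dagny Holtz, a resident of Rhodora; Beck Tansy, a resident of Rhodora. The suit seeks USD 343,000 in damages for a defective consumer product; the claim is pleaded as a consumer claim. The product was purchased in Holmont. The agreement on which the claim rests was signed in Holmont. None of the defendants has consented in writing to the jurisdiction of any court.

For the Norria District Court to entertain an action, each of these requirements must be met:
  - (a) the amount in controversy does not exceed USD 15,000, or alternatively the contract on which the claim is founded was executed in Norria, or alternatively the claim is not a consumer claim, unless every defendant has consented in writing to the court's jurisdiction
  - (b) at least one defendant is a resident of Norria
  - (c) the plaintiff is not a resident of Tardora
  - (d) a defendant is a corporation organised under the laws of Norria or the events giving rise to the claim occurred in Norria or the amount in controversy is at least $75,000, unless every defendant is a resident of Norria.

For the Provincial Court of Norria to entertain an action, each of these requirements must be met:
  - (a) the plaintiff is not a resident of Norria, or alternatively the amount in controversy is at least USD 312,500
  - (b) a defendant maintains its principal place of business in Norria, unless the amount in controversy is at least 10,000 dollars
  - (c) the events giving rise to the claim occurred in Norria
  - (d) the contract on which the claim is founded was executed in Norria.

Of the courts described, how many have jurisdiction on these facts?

0

The Norria District Court:
  (a) The amount in controversy is $343,000, above the USD 15,000 ceiling; the contract was executed in Holmont, not Norria; the claim is a consumer claim — every alternative fails. Nor does the 'unless' clause help: no such written consent has been filed. Not satisfied.
  (b) No defendant resides in Norria (they reside in Rhodora, Rhodora). Not satisfied.
  (c) The plaintiff resides in Holmont, which is not Tardora. Condition met.
  (d) The amount in controversy is 343,000 dollars, which meets the USD 75,000 floor, so one alternative holds. Met.
  → The court lacks jurisdiction.
The Provincial Court of Norria:
  (a) The plaintiff resides in Holmont, which is not Norria, so this disjunct is met. Condition met.
  (b) No defendant is a corporation. But the amount in controversy is 343,000 dollars, which meets the 10,000 dollars floor, and the 'unless' clause therefore excuses the requirement. Satisfied.
  (c) The operative events occurred in Holmont, not Norria. Not met.
  (d) The contract was executed in Holmont, not Norria. Not satisfied.
  → No jurisdiction.
No court satisfies all of its conditions.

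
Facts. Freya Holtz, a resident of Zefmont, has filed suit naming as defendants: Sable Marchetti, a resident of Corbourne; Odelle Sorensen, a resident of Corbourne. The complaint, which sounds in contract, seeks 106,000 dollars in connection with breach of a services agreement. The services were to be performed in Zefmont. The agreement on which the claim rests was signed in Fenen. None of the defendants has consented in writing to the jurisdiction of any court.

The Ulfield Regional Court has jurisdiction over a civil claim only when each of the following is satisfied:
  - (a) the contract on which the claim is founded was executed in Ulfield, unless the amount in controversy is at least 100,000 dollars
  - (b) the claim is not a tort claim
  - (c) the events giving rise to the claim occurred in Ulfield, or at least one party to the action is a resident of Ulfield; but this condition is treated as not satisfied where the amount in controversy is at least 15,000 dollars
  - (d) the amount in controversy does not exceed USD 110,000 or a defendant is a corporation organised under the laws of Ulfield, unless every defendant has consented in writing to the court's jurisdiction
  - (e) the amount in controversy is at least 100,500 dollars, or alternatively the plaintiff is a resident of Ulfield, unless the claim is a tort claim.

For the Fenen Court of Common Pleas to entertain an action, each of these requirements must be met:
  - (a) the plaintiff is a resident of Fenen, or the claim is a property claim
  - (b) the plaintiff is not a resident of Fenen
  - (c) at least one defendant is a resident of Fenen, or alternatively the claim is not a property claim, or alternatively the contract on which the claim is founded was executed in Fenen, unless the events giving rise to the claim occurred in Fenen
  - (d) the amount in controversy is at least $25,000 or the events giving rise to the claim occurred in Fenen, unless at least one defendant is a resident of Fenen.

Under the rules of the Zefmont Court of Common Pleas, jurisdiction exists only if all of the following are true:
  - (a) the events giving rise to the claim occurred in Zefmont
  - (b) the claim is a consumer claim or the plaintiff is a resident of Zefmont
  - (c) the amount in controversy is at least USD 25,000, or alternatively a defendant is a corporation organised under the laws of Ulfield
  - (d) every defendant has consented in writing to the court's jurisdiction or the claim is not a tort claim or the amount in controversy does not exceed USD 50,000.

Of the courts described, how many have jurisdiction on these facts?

1

The Ulfield Regional Court:
  (a) The contract was executed in Fenen, not Ulfield. But the amount in controversy is 106,000 dollars, which meets the 100,000 dollars floor, and the 'unless' clause therefore excuses the requirement. Condition met.
  (b) The claim is a contract claim, not a tort claim. Satisfied.
  (c) The operative events occurred in Zefmont, not Ulfield; no party resides in Ulfield — every alternative fails. Fails.
  (d) The amount in controversy is $106,000, within the $110,000 ceiling, which satisfies one of the alternatives. Met.
  (e) The amount in controversy is 106,000 dollars, which meets the USD 100,500 floor, which satisfies one of the alternatives. Condition met.
  → At least one condition fails; no jurisdiction.
The Fenen Court of Common Pleas:
  (a) The plaintiff resides in Zefmont, not Fenen; the claim is a contract claim, not a property claim — none of the alternatives is met. Condition not met.
  (b) The plaintiff resides in Zefmont, which is not Fenen. Satisfied.
  (c) The claim is a contract claim, not a property claim, which satisfies one of the alternatives. Satisfied.
  (d) The amount in controversy is USD 106,000, which meets the $25,000 floor, which satisfies one of the alternatives. Satisfied.
  → At least one condition fails; no jurisdiction.
The Zefmont Court of Common Pleas:
  (a) The operative events occurred in Zefmont. Satisfied.
  (b) The plaintiff resides in Zefmont — that alternative is enough. Condition met.
  (c) The amount in controversy is 106,000 dollars, which meets the 25,000 dollars floor, which satisfies one of the alternatives. Condition met.
  (d) The claim is a contract claim, not a tort claim, so this disjunct is met. Met.
  → The court has jurisdiction.
Courts with jurisdiction: the Zefmont Court of Common Pleas — 1 in total.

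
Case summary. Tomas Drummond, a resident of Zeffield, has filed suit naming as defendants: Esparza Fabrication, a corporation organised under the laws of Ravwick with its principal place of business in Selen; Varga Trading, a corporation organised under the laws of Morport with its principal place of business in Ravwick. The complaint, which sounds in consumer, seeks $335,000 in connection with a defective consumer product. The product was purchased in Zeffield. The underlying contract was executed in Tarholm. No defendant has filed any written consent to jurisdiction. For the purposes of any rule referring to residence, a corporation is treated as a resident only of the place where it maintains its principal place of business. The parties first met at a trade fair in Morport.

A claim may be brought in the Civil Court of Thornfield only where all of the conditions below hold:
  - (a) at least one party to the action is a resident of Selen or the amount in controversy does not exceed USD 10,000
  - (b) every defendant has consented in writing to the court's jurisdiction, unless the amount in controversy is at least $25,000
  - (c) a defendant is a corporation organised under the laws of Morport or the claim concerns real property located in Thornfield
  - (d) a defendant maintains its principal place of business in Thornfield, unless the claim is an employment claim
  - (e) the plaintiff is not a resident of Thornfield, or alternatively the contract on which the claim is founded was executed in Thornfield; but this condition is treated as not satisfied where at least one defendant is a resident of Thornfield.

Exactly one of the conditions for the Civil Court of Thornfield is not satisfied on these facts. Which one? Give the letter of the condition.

The Civil Court of Thornfield:
  (a) Esparza Fabrication resides in Selen — that alternative is enough. Satisfied.
  (b) No such written consent has been filed. The proviso rescues it, though: the amount in controversy is USD 335,000, which meets the $25,000 floor. Satisfied.
  (c) Varga Trading is organised under the laws of Morport — that alternative is enough. Satisfied.
  (d) The corporate defendant(s) have their principal place of business in Ravwick, Selen, not Thornfield. The proviso offers no rescue either, since the claim is a consumer claim, not an employment claim. Fails.
  (e) The plaintiff resides in Zeffield, which is not Thornfield, so one alternative holds. The carve-out does not apply: no defendant resides in Thornfield (they reside in Selen, Ravwick). Satisfied.
Only condition (d) fails.

(d)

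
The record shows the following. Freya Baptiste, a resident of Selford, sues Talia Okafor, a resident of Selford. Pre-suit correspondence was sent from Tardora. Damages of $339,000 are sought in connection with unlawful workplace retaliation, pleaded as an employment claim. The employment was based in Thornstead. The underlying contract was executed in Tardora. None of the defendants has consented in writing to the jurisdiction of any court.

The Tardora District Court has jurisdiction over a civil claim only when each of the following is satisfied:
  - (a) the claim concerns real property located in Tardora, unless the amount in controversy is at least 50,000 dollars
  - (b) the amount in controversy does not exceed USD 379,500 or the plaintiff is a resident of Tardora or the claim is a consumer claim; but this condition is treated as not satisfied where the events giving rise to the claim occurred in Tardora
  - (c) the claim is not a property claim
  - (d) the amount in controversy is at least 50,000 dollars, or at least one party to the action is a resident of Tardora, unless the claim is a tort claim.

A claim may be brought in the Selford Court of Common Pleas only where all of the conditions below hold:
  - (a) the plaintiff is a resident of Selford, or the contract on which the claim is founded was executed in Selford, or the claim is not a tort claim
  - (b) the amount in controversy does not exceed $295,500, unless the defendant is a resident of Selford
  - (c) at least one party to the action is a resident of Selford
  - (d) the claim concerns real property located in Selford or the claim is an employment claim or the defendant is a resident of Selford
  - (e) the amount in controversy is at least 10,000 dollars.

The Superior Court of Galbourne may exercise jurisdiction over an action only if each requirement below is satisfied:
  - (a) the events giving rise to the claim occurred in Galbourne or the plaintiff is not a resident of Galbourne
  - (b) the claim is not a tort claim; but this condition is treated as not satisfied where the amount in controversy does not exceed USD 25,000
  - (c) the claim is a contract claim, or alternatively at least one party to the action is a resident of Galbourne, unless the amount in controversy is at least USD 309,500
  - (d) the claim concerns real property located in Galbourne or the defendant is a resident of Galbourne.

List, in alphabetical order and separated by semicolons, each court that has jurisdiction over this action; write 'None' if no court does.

The Tardora District Court:
  (a) The claim does not concern real property. The proviso rescues it, though: the amount in controversy is $339,000, which meets the $50,000 floor. Condition met.
  (b) The amount in controversy is $339,000, within the 379,500 dollars ceiling — that alternative is enough. And the carve-out is inapplicable — the operative events occurred in Thornstead, not Tardora. Met.
  (c) The claim is an employment claim, not a property claim. Met.
  (d) The amount in controversy is USD 339,000, which meets the USD 50,000 floor, which satisfies one of the alternatives. Met.
  → The court has jurisdiction.
The Selford Court of Common Pleas:
  (a) The plaintiff resides in Selford, which satisfies one of the alternatives. Met.
  (b) The amount in controversy is $339,000, above the 295,500 dollars ceiling. But the defendant resides in Selford, and the 'unless' clause therefore excuses the requirement. Condition met.
  (c) Freya Baptiste resides in Selford. Met.
  (d) The claim is an employment claim, so one alternative holds. Satisfied.
  (e) The amount in controversy is USD 339,000, which meets the 10,000 dollars floor. Met.
  → Jurisdiction lies.
The Superior Court of Galbourne:
  (a) The plaintiff resides in Selford, which is not Galbourne, so one alternative holds. Met.
  (b) The claim is an employment claim, not a tort claim. The carve-out does not apply: the amount in controversy is USD 339,000, above the USD 25,000 ceiling. Met.
  (c) The claim is an employment claim, not a contract claim; no party resides in Galbourne — no alternative holds. However, the amount in controversy is $339,000, which meets the USD 309,500 floor, so the 'unless' proviso supplies this condition. Condition met.
  (d) The claim does not concern real property; the defendant resides in Selford, not Galbourne — none of the alternatives is met. Not met.
  → The court lacks jurisdiction.

the Selford Court of Common Pleas; the Tardora District Court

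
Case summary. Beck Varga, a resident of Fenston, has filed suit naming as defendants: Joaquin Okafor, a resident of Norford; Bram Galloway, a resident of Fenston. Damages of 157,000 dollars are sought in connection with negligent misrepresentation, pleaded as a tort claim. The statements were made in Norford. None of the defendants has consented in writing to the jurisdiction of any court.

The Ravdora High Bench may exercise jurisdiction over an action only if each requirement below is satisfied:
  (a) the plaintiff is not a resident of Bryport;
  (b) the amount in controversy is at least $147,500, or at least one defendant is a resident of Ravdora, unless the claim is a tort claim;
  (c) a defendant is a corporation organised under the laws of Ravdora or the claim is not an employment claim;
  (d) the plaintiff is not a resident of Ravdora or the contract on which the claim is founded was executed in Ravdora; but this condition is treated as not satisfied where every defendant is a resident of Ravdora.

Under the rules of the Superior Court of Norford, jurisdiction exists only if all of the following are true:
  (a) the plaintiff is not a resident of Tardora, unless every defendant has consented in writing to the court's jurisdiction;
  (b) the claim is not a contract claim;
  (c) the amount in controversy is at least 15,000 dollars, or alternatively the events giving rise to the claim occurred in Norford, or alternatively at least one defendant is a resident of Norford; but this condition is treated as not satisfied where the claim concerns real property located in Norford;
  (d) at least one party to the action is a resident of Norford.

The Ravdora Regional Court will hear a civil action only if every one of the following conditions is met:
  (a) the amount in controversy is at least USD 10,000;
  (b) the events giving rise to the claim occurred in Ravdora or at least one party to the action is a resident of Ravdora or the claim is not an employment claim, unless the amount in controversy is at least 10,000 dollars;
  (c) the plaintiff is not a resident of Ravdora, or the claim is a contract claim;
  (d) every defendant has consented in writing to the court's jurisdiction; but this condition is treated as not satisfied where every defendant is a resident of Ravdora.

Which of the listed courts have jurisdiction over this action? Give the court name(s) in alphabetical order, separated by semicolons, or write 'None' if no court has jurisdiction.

The Ravdora High Bench:
  (a) The plaintiff resides in Fenston, which is not Bryport. Satisfied.
  (b) The amount in controversy is USD 157,000, which meets the 147,500 dollars floor, so this disjunct is met. Satisfied.
  (c) The claim is a tort claim, not an employment claim, so one alternative holds. Satisfied.
  (d) The plaintiff resides in Fenston, which is not Ravdora, so this disjunct is met. The carve-out does not apply: the defendants reside as follows — Joaquin Okafor in Norford, Bram Galloway in Fenston — not all in Ravdora. Met.
  → Every requirement is satisfied — jurisdiction.
The Superior Court of Norford:
  (a) The plaintiff resides in Fenston, which is not Tardora. Satisfied.
  (b) The claim is a tort claim, not a contract claim. Condition met.
  (c) The amount in controversy is $157,000, which meets the USD 15,000 floor, which satisfies one of the alternatives. And the carve-out is inapplicable — the claim does not concern real property. Condition met.
  (d) Joaquin Okafor resides in Norford. Condition met.
  → All conditions met; jurisdiction exists.
The Ravdora Regional Court:
  (a) The amount in controversy is 157,000 dollars, which meets the $10,000 floor. Condition met.
  (b) The claim is a tort claim, not an employment claim, which satisfies one of the alternatives. Satisfied.
  (c) The plaintiff resides in Fenston, which is not Ravdora — that alternative is enough. Satisfied.
  (d) No such written consent has been filed. Fails.
  → No jurisdiction.

the Ravdora High Bench; the Superior Court of Norford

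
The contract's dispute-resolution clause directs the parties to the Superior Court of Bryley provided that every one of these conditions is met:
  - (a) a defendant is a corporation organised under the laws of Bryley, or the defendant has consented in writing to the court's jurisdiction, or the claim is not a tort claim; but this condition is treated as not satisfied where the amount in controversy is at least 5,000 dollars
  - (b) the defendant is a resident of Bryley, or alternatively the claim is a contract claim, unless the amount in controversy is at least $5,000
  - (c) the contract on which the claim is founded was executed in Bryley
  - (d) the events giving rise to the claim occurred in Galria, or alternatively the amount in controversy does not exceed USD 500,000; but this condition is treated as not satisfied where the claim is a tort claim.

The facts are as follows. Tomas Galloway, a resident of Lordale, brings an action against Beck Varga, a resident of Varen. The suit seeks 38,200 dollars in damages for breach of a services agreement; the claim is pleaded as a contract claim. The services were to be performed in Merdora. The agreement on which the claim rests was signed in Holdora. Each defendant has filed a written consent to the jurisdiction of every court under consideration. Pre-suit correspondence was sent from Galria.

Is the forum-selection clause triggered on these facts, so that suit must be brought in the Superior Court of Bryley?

The Superior Court of Bryley:
  (a) Every defendant has filed written consent — that alternative is enough. But the carve-out bites: the amount in controversy is USD 38,200, which meets the 5,000 dollars floor. Fails.
  (b) The claim is a contract claim, which satisfies one of the alternatives. Met.
  (c) The contract was executed in Holdora, not Bryley. Not met.
  (d) The amount in controversy is 38,200 dollars, within the 500,000 dollars ceiling — that alternative is enough. The carve-out does not apply: the claim is a contract claim, not a tort claim. Met.
  → The clause does not apply.

No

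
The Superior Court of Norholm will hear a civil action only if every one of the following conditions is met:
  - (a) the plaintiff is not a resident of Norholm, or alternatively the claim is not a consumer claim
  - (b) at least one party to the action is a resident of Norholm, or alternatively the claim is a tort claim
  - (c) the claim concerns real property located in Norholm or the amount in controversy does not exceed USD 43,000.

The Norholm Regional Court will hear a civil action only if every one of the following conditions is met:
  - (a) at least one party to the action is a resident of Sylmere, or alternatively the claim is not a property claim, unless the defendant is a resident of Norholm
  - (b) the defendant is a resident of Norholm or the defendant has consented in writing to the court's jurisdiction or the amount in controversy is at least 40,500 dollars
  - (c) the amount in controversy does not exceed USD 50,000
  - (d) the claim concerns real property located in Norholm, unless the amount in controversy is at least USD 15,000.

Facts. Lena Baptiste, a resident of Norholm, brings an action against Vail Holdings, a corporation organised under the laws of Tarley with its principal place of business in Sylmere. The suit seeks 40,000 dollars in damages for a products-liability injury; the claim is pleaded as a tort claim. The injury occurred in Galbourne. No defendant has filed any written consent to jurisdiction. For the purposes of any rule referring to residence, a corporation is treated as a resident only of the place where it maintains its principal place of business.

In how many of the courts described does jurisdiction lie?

The Superior Court of Norholm:
  (a) The claim is a tort claim, not a consumer claim, which satisfies one of the alternatives. Met.
  (b) Lena Baptiste resides in Norholm — that alternative is enough. Condition met.
  (c) The amount in controversy is USD 40,000, within the 43,000 dollars ceiling — that alternative is enough. Met.
  → All conditions met; jurisdiction exists.
The Norholm Regional Court:
  (a) Vail Holdings resides in Sylmere, so this disjunct is met. Met.
  (b) The defendant resides in Sylmere, not Norholm; no such written consent has been filed; the amount in controversy is USD 40,000, below the 40,500 dollars floor — no alternative holds. Condition not met.
  (c) The amount in controversy is USD 40,000, within the 50,000 dollars ceiling. Satisfied.
  (d) The claim does not concern real property. The proviso rescues it, though: the amount in controversy is USD 40,000, which meets the $15,000 floor. Satisfied.
  → The court lacks jurisdiction.
Courts with jurisdiction: the Superior Court of Norholm — 1 in total.

1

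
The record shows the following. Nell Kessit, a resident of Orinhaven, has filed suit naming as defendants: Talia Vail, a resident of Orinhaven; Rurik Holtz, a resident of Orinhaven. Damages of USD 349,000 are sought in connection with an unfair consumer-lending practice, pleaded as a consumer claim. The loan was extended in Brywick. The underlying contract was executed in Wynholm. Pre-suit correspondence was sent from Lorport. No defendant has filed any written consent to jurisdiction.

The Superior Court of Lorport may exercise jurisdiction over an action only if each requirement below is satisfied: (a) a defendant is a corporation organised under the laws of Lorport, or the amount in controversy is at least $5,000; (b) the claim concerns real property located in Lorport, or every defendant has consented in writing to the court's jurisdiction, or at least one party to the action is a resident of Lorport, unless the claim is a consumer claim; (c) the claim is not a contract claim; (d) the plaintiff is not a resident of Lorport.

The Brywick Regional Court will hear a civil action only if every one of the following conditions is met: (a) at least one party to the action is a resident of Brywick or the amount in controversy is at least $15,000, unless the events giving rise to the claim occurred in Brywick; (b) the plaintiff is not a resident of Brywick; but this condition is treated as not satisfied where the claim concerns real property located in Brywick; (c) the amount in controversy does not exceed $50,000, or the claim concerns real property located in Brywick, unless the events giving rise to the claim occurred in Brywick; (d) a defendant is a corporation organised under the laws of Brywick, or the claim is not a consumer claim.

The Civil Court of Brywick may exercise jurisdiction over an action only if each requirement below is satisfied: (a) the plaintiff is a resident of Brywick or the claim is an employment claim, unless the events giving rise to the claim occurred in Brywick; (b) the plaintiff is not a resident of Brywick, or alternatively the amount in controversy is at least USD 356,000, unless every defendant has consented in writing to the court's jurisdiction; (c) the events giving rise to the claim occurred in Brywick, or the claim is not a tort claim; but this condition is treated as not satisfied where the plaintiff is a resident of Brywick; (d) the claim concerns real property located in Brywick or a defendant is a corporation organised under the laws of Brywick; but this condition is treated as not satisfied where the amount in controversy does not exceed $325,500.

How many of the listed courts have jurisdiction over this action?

1

The Superior Court of Lorport:
  (a) The amount in controversy is 349,000 dollars, which meets the $5,000 floor, so one alternative holds. Met.
  (b) The claim does not concern real property; no such written consent has been filed; no party resides in Lorport — every alternative fails. The proviso rescues it, though: the claim is a consumer claim. Satisfied.
  (c) The claim is a consumer claim, not a contract claim. Met.
  (d) The plaintiff resides in Orinhaven, which is not Lorport. Satisfied.
  → Jurisdiction lies.
The Brywick Regional Court:
  (a) The amount in controversy is 349,000 dollars, which meets the USD 15,000 floor, which satisfies one of the alternatives. Satisfied.
  (b) The plaintiff resides in Orinhaven, which is not Brywick. The exception is not triggered, since the claim does not concern real property. Met.
  (c) The amount in controversy is $349,000, above the 50,000 dollars ceiling; the claim does not concern real property — no alternative holds. However, the operative events occurred in Brywick, so the 'unless' proviso supplies this condition. Condition met.
  (d) No defendant is a corporation; the claim is a consumer claim — none of the alternatives is met. Not satisfied.
  → At least one condition fails; no jurisdiction.
The Civil Court of Brywick:
  (a) The plaintiff resides in Orinhaven, not Brywick; the claim is a consumer claim, not an employment claim — no alternative holds. However, the operative events occurred in Brywick, so the 'unless' proviso supplies this condition. Met.
  (b) The plaintiff resides in Orinhaven, which is not Brywick, so this disjunct is met. Met.
  (c) The operative events occurred in Brywick — that alternative is enough. And the carve-out is inapplicable — the plaintiff resides in Orinhaven, not Brywick. Satisfied.
  (d) The claim does not concern real property; no defendant is a corporation — none of the alternatives is met. Not satisfied.
  → The court lacks jurisdiction.
Courts with jurisdiction: the Superior Court of Lorport — 1 in total.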